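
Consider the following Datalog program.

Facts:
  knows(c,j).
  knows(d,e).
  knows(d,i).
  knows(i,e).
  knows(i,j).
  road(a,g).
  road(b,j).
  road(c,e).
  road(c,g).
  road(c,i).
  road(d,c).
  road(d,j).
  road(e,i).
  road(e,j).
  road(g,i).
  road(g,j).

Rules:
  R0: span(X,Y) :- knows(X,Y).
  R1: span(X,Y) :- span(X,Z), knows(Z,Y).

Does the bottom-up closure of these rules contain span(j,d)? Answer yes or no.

round 1: derive span(c,j) via R0 from knows(c,j)
round 1: derive span(d,e) via R0 from knows(d,e)
round 1: derive span(d,i) via R0 from knows(d,i)
round 1: derive span(i,e) via R0 from knows(i,e)
round 1: derive span(i,j) via R0 from knows(i,j)
round 2: derive span(d,j) via R1 from span(d,i), knows(i,j)

no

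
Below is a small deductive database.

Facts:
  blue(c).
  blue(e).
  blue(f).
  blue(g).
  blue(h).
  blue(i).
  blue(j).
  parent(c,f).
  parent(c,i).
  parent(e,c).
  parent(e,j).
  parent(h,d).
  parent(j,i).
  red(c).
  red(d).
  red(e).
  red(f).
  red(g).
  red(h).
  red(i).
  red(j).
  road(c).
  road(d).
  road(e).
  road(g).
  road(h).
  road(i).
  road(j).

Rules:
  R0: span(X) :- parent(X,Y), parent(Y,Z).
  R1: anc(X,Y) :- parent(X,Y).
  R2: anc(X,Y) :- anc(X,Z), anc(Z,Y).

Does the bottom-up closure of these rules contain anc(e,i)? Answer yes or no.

round 1: derive anc(c,f) via R1 from parent(c,f)
round 1: derive anc(c,i) via R1 from parent(c,i)
round 1: derive anc(e,c) via R1 from parent(e,c)
round 1: derive anc(e,j) via R1 from parent(e,j)
round 1: derive anc(h,d) via R1 from parent(h,d)
round 1: derive anc(j,i) via R1 from parent(j,i)
round 2: derive anc(e,f) via R2 from anc(e,c), anc(c,f)
round 2: derive anc(e,i) via R2 from anc(e,c), anc(c,i)

yes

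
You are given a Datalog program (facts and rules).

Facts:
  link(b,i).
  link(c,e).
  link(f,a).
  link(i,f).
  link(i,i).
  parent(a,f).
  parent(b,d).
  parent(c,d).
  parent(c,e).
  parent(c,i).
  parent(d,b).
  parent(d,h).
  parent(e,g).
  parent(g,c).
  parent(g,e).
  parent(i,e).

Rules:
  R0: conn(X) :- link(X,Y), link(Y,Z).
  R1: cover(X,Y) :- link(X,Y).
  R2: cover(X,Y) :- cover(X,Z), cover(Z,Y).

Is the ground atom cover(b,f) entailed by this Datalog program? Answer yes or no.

yes

round 1: derive cover(b,i) via R1 from link(b,i)
round 1: derive cover(c,e) via R1 from link(c,e)
round 1: derive cover(f,a) via R1 from link(f,a)
round 1: derive cover(i,f) via R1 from link(i,f)
round 1: derive cover(i,i) via R1 from link(i,i)
round 2: derive cover(b,f) via R2 from cover(b,i), cover(i,f)
round 2: derive cover(i,a) via R2 from cover(i,f), cover(f,a)
round 3: derive cover(b,a) via R2 from cover(b,f), cover(f,a)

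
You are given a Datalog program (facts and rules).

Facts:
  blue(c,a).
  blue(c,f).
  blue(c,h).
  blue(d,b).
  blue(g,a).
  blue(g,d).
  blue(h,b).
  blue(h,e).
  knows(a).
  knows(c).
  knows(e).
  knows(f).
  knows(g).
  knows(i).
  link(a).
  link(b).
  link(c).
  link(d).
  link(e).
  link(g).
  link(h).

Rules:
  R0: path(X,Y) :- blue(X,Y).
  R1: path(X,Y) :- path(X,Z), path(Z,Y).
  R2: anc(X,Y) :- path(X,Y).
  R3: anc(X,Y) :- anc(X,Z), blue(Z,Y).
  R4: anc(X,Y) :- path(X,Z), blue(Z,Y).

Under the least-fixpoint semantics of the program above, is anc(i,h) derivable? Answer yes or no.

no

round 1: derive path(c,a) via R0 from blue(c,a)
round 1: derive path(c,f) via R0 from blue(c,f)
round 1: derive path(c,h) via R0 from blue(c,h)
round 1: derive path(d,b) via R0 from blue(d,b)
round 1: derive path(g,a) via R0 from blue(g,a)
round 1: derive path(g,d) via R0 from blue(g,d)
round 1: derive path(h,b) via R0 from blue(h,b)
round 1: derive path(h,e) via R0 from blue(h,e)
round 2: derive path(c,b) via R1 from path(c,h), path(h,b)
round 2: derive path(c,e) via R1 from path(c,h), path(h,e)
round 2: derive path(g,b) via R1 from path(g,d), path(d,b)
round 2: derive anc(c,a) via R2 from path(c,a)
round 2: derive anc(c,f) via R2 from path(c,f)
round 2: derive anc(c,h) via R2 from path(c,h)
round 2: derive anc(d,b) via R2 from path(d,b)
round 2: derive anc(g,a) via R2 from path(g,a)
round 2: derive anc(g,d) via R2 from path(g,d)
round 2: derive anc(h,b) via R2 from path(h,b)
round 2: derive anc(h,e) via R2 from path(h,e)
round 2: derive anc(c,b) via R4 from path(c,h), blue(h,b)
round 2: derive anc(c,e) via R4 from path(c,h), blue(h,e)
round 2: derive anc(g,b) via R4 from path(g,d), blue(d,b)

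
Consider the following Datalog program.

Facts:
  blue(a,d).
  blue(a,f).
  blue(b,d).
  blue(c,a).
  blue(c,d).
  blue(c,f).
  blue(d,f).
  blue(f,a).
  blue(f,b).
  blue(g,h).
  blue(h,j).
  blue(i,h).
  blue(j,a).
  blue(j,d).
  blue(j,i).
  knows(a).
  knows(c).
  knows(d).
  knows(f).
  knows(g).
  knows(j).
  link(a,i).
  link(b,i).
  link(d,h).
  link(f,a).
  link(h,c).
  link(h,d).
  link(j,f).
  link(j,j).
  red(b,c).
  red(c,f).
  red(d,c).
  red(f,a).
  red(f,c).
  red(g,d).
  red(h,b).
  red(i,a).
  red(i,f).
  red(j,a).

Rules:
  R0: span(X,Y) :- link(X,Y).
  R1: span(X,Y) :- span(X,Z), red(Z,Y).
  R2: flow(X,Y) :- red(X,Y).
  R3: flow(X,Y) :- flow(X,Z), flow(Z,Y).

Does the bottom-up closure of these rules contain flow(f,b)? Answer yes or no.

no

round 1: derive flow(b,c) via R2 from red(b,c)
round 1: derive flow(c,f) via R2 from red(c,f)
round 1: derive flow(d,c) via R2 from red(d,c)
round 1: derive flow(f,a) via R2 from red(f,a)
round 1: derive flow(f,c) via R2 from red(f,c)
round 1: derive flow(g,d) via R2 from red(g,d)
round 1: derive flow(h,b) via R2 from red(h,b)
round 1: derive flow(i,a) via R2 from red(i,a)
round 1: derive flow(i,f) via R2 from red(i,f)
round 1: derive flow(j,a) via R2 from red(j,a)
round 2: derive flow(b,f) via R3 from flow(b,c), flow(c,f)
round 2: derive flow(c,a) via R3 from flow(c,f), flow(f,a)
round 2: derive flow(c,c) via R3 from flow(c,f), flow(f,c)
round 2: derive flow(d,f) via R3 from flow(d,c), flow(c,f)
round 2: derive flow(f,f) via R3 from flow(f,c), flow(c,f)
round 2: derive flow(g,c) via R3 from flow(g,d), flow(d,c)
round 2: derive flow(h,c) via R3 from flow(h,b), flow(b,c)
round 2: derive flow(i,c) via R3 from flow(i,f), flow(f,c)
round 3: derive flow(b,a) via R3 from flow(b,c), flow(c,a)
round 3: derive flow(d,a) via R3 from flow(d,c), flow(c,a)
round 3: derive flow(g,a) via R3 from flow(g,c), flow(c,a)
round 3: derive flow(g,f) via R3 from flow(g,c), flow(c,f)
round 3: derive flow(h,a) via R3 from flow(h,c), flow(c,a)
round 3: derive flow(h,f) via R3 from flow(h,b), flow(b,f)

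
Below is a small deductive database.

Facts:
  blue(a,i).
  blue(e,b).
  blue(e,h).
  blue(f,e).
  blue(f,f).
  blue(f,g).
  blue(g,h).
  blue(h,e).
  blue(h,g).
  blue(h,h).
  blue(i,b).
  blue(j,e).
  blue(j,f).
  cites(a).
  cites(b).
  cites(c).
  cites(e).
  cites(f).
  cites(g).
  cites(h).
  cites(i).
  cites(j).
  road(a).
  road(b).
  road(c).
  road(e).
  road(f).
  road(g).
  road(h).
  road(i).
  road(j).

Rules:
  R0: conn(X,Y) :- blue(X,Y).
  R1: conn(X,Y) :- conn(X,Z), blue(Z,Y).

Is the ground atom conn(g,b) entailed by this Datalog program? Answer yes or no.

yes

round 1: derive conn(a,i) via R0 from blue(a,i)
round 1: derive conn(e,b) via R0 from blue(e,b)
round 1: derive conn(e,h) via R0 from blue(e,h)
round 1: derive conn(f,e) via R0 from blue(f,e)
round 1: derive conn(f,f) via R0 from blue(f,f)
round 1: derive conn(f,g) via R0 from blue(f,g)
round 1: derive conn(g,h) via R0 from blue(g,h)
round 1: derive conn(h,e) via R0 from blue(h,e)
round 1: derive conn(h,g) via R0 from blue(h,g)
round 1: derive conn(h,h) via R0 from blue(h,h)
round 1: derive conn(i,b) via R0 from blue(i,b)
round 1: derive conn(j,e) via R0 from blue(j,e)
round 1: derive conn(j,f) via R0 from blue(j,f)
round 2: derive conn(a,b) via R1 from conn(a,i), blue(i,b)
round 2: derive conn(e,e) via R1 from conn(e,h), blue(h,e)
round 2: derive conn(e,g) via R1 from conn(e,h), blue(h,g)
round 2: derive conn(f,b) via R1 from conn(f,e), blue(e,b)
round 2: derive conn(f,h) via R1 from conn(f,e), blue(e,h)
round 2: derive conn(g,e) via R1 from conn(g,h), blue(h,e)
round 2: derive conn(g,g) via R1 from conn(g,h), blue(h,g)
round 2: derive conn(h,b) via R1 from conn(h,e), blue(e,b)
round 2: derive conn(j,b) via R1 from conn(j,e), blue(e,b)
round 2: derive conn(j,g) via R1 from conn(j,f), blue(f,g)
round 2: derive conn(j,h) via R1 from conn(j,e), blue(e,h)
round 3: derive conn(g,b) via R1 from conn(g,e), blue(e,b)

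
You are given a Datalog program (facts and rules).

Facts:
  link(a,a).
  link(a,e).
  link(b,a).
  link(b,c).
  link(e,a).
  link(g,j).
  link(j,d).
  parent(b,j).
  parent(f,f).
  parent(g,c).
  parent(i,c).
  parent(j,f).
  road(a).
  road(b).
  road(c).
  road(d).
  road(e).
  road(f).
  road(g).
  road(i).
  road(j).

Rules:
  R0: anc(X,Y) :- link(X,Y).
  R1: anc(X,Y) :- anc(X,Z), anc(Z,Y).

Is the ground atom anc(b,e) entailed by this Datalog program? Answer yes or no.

yes

round 1: derive anc(a,a) via R0 from link(a,a)
round 1: derive anc(a,e) via R0 from link(a,e)
round 1: derive anc(b,a) via R0 from link(b,a)
round 1: derive anc(b,c) via R0 from link(b,c)
round 1: derive anc(e,a) via R0 from link(e,a)
round 1: derive anc(g,j) via R0 from link(g,j)
round 1: derive anc(j,d) via R0 from link(j,d)
round 2: derive anc(b,e) via R1 from anc(b,a), anc(a,e)
round 2: derive anc(e,e) via R1 from anc(e,a), anc(a,e)
round 2: derive anc(g,d) via R1 from anc(g,j), anc(j,d)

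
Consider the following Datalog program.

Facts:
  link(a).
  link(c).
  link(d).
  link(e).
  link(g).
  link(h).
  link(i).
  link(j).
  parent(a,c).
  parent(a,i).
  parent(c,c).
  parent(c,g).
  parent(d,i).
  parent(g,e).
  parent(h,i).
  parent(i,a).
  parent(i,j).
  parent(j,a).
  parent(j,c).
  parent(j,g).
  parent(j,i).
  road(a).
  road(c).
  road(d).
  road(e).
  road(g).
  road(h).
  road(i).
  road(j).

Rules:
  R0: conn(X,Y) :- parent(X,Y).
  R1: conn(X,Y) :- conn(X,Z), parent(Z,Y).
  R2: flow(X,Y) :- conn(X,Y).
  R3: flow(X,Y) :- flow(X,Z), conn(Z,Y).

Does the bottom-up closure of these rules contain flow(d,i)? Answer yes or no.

round 1: derive conn(a,c) via R0 from parent(a,c)
round 1: derive conn(a,i) via R0 from parent(a,i)
round 1: derive conn(c,c) via R0 from parent(c,c)
round 1: derive conn(c,g) via R0 from parent(c,g)
round 1: derive conn(d,i) via R0 from parent(d,i)
round 1: derive conn(g,e) via R0 from parent(g,e)
round 1: derive conn(h,i) via R0 from parent(h,i)
round 1: derive conn(i,a) via R0 from parent(i,a)
round 1: derive conn(i,j) via R0 from parent(i,j)
round 1: derive conn(j,a) via R0 from parent(j,a)
round 1: derive conn(j,c) via R0 from parent(j,c)
round 1: derive conn(j,g) via R0 from parent(j,g)
round 1: derive conn(j,i) via R0 from parent(j,i)
round 2: derive conn(a,a) via R1 from conn(a,i), parent(i,a)
round 2: derive conn(a,g) via R1 from conn(a,c), parent(c,g)
round 2: derive conn(a,j) via R1 from conn(a,i), parent(i,j)
round 2: derive conn(c,e) via R1 from conn(c,g), parent(g,e)
round 2: derive conn(d,a) via R1 from conn(d,i), parent(i,a)
round 2: derive conn(d,j) via R1 from conn(d,i), parent(i,j)
round 2: derive conn(h,a) via R1 from conn(h,i), parent(i,a)
round 2: derive conn(h,j) via R1 from conn(h,i), parent(i,j)
round 2: derive conn(i,c) via R1 from conn(i,a), parent(a,c)
round 2: derive conn(i,g) via R1 from conn(i,j), parent(j,g)
round 2: derive conn(i,i) via R1 from conn(i,a), parent(a,i)
round 2: derive conn(j,e) via R1 from conn(j,g), parent(g,e)
round 2: derive conn(j,j) via R1 from conn(j,i), parent(i,j)
round 2: derive flow(a,c) via R2 from conn(a,c)
round 2: derive flow(a,i) via R2 from conn(a,i)
round 2: derive flow(c,c) via R2 from conn(c,c)
round 2: derive flow(c,g) via R2 from conn(c,g)
round 2: derive flow(d,i) via R2 from conn(d,i)
round 2: derive flow(g,e) via R2 from conn(g,e)
round 2: derive flow(h,i) via R2 from conn(h,i)
round 2: derive flow(i,a) via R2 from conn(i,a)
round 2: derive flow(i,j) via R2 from conn(i,j)
round 2: derive flow(j,a) via R2 from conn(j,a)
round 2: derive flow(j,c) via R2 from conn(j,c)
round 2: derive flow(j,g) via R2 from conn(j,g)
round 2: derive flow(j,i) via R2 from conn(j,i)
round 3: derive conn(a,e) via R1 from conn(a,g), parent(g,e)
round 3: derive conn(d,c) via R1 from conn(d,a), parent(a,c)
round 3: derive conn(d,g) via R1 from conn(d,j), parent(j,g)
round 3: derive conn(h,c) via R1 from conn(h,a), parent(a,c)
round 3: derive conn(h,g) via R1 from conn(h,j), parent(j,g)
round 3: derive conn(i,e) via R1 from conn(i,g), parent(g,e)
round 3: derive flow(a,a) via R2 from conn(a,a)
round 3: derive flow(a,g) via R2 from conn(a,g)
round 3: derive flow(a,j) via R2 from conn(a,j)
round 3: derive flow(c,e) via R2 from conn(c,e)
round 3: derive flow(d,a) via R2 from conn(d,a)
round 3: derive flow(d,j) via R2 from conn(d,j)
round 3: derive flow(h,a) via R2 from conn(h,a)
round 3: derive flow(h,j) via R2 from conn(h,j)
round 3: derive flow(i,c) via R2 from conn(i,c)
round 3: derive flow(i,g) via R2 from conn(i,g)
round 3: derive flow(i,i) via R2 from conn(i,i)
round 3: derive flow(j,e) via R2 from conn(j,e)
round 3: derive flow(j,j) via R2 from conn(j,j)
round 3: derive flow(a,e) via R3 from flow(a,c), conn(c,e)
round 3: derive flow(d,c) via R3 from flow(d,i), conn(i,c)
round 3: derive flow(d,g) via R3 from flow(d,i), conn(i,g)
round 3: derive flow(h,c) via R3 from flow(h,i), conn(i,c)
round 3: derive flow(h,g) via R3 from flow(h,i), conn(i,g)
round 3: derive flow(i,e) via R3 from flow(i,j), conn(j,e)
round 4: derive conn(d,e) via R1 from conn(d,g), parent(g,e)
round 4: derive conn(h,e) via R1 from conn(h,g), parent(g,e)
round 4: derive flow(d,e) via R3 from flow(d,a), conn(a,e)
round 4: derive flow(h,e) via R3 from flow(h,a), conn(a,e)

yes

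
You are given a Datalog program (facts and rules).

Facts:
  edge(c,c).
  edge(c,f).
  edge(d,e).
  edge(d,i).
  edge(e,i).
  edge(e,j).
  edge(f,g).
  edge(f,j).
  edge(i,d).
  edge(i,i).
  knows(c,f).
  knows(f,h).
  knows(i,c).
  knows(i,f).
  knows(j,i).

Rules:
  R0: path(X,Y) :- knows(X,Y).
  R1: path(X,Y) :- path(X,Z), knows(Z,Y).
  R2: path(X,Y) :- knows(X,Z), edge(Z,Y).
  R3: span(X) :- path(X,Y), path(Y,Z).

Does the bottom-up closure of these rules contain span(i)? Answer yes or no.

yes

round 1: derive path(c,f) via R0 from knows(c,f)
round 1: derive path(f,h) via R0 from knows(f,h)
round 1: derive path(i,c) via R0 from knows(i,c)
round 1: derive path(i,f) via R0 from knows(i,f)
round 1: derive path(j,i) via R0 from knows(j,i)
round 1: derive path(c,g) via R2 from knows(c,f), edge(f,g)
round 1: derive path(c,j) via R2 from knows(c,f), edge(f,j)
round 1: derive path(i,g) via R2 from knows(i,f), edge(f,g)
round 1: derive path(i,j) via R2 from knows(i,f), edge(f,j)
round 1: derive path(j,d) via R2 from knows(j,i), edge(i,d)
round 2: derive path(c,h) via R1 from path(c,f), knows(f,h)
round 2: derive path(c,i) via R1 from path(c,j), knows(j,i)
round 2: derive path(i,h) via R1 from path(i,f), knows(f,h)
round 2: derive path(i,i) via R1 from path(i,j), knows(j,i)
round 2: derive path(j,c) via R1 from path(j,i), knows(i,c)
round 2: derive path(j,f) via R1 from path(j,i), knows(i,f)
round 2: derive span(c) via R3 from path(c,f), path(f,h)
round 2: derive span(i) via R3 from path(i,c), path(c,f)
round 2: derive span(j) via R3 from path(j,i), path(i,c)
round 3: derive path(c,c) via R1 from path(c,i), knows(i,c)
round 3: derive path(j,h) via R1 from path(j,f), knows(f,h)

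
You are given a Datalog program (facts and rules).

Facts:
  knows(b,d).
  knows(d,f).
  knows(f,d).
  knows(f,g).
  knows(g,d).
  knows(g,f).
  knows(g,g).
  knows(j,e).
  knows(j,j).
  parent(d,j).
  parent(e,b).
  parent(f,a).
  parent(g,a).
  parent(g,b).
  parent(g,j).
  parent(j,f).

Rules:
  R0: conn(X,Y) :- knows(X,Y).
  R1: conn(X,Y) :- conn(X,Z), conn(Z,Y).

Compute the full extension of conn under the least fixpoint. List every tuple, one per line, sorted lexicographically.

round 1: derive conn(b,d) via R0 from knows(b,d)
round 1: derive conn(d,f) via R0 from knows(d,f)
round 1: derive conn(f,d) via R0 from knows(f,d)
round 1: derive conn(f,g) via R0 from knows(f,g)
round 1: derive conn(g,d) via R0 from knows(g,d)
round 1: derive conn(g,f) via R0 from knows(g,f)
round 1: derive conn(g,g) via R0 from knows(g,g)
round 1: derive conn(j,e) via R0 from knows(j,e)
round 1: derive conn(j,j) via R0 from knows(j,j)
round 2: derive conn(b,f) via R1 from conn(b,d), conn(d,f)
round 2: derive conn(d,d) via R1 from conn(d,f), conn(f,d)
round 2: derive conn(d,g) via R1 from conn(d,f), conn(f,g)
round 2: derive conn(f,f) via R1 from conn(f,d), conn(d,f)
round 3: derive conn(b,g) via R1 from conn(b,d), conn(d,g)

conn(b,d)
conn(b,f)
conn(b,g)
conn(d,d)
conn(d,f)
conn(d,g)
conn(f,d)
conn(f,f)
conn(f,g)
conn(g,d)
conn(g,f)
conn(g,g)
conn(j,e)
conn(j,j)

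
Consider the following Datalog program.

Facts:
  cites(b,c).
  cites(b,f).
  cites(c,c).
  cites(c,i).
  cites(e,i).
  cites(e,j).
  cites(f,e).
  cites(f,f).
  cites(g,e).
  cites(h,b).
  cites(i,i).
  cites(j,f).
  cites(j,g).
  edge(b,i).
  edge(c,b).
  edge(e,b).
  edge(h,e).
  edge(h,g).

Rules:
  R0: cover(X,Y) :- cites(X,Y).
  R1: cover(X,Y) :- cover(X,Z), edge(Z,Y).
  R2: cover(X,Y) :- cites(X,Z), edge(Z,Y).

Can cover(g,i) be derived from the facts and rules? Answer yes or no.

yes

round 1: derive cover(b,c) via R0 from cites(b,c)
round 1: derive cover(b,f) via R0 from cites(b,f)
round 1: derive cover(c,c) via R0 from cites(c,c)
round 1: derive cover(c,i) via R0 from cites(c,i)
round 1: derive cover(e,i) via R0 from cites(e,i)
round 1: derive cover(e,j) via R0 from cites(e,j)
round 1: derive cover(f,e) via R0 from cites(f,e)
round 1: derive cover(f,f) via R0 from cites(f,f)
round 1: derive cover(g,e) via R0 from cites(g,e)
round 1: derive cover(h,b) via R0 from cites(h,b)
round 1: derive cover(i,i) via R0 from cites(i,i)
round 1: derive cover(j,f) via R0 from cites(j,f)
round 1: derive cover(j,g) via R0 from cites(j,g)
round 1: derive cover(b,b) via R2 from cites(b,c), edge(c,b)
round 1: derive cover(c,b) via R2 from cites(c,c), edge(c,b)
round 1: derive cover(f,b) via R2 from cites(f,e), edge(e,b)
round 1: derive cover(g,b) via R2 from cites(g,e), edge(e,b)
round 1: derive cover(h,i) via R2 from cites(h,b), edge(b,i)
round 2: derive cover(b,i) via R1 from cover(b,b), edge(b,i)
round 2: derive cover(f,i) via R1 from cover(f,b), edge(b,i)
round 2: derive cover(g,i) via R1 from cover(g,b), edge(b,i)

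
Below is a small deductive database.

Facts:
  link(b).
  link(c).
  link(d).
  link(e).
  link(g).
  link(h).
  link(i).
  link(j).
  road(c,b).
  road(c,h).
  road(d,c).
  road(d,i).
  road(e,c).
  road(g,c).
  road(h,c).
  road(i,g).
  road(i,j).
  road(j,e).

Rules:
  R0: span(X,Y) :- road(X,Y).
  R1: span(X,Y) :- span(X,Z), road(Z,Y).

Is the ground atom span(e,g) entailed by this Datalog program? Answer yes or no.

round 1: derive span(c,b) via R0 from road(c,b)
round 1: derive span(c,h) via R0 from road(c,h)
round 1: derive span(d,c) via R0 from road(d,c)
round 1: derive span(d,i) via R0 from road(d,i)
round 1: derive span(e,c) via R0 from road(e,c)
round 1: derive span(g,c) via R0 from road(g,c)
round 1: derive span(h,c) via R0 from road(h,c)
round 1: derive span(i,g) via R0 from road(i,g)
round 1: derive span(i,j) via R0 from road(i,j)
round 1: derive span(j,e) via R0 from road(j,e)
round 2: derive span(c,c) via R1 from span(c,h), road(h,c)
round 2: derive span(d,b) via R1 from span(d,c), road(c,b)
round 2: derive span(d,g) via R1 from span(d,i), road(i,g)
round 2: derive span(d,h) via R1 from span(d,c), road(c,h)
round 2: derive span(d,j) via R1 from span(d,i), road(i,j)
round 2: derive span(e,b) via R1 from span(e,c), road(c,b)
round 2: derive span(e,h) via R1 from span(e,c), road(c,h)
round 2: derive span(g,b) via R1 from span(g,c), road(c,b)
round 2: derive span(g,h) via R1 from span(g,c), road(c,h)
round 2: derive span(h,b) via R1 from span(h,c), road(c,b)
round 2: derive span(h,h) via R1 from span(h,c), road(c,h)
round 2: derive span(i,c) via R1 from span(i,g), road(g,c)
round 2: derive span(i,e) via R1 from span(i,j), road(j,e)
round 2: derive span(j,c) via R1 from span(j,e), road(e,c)
round 3: derive span(d,e) via R1 from span(d,j), road(j,e)
round 3: derive span(i,b) via R1 from span(i,c), road(c,b)
round 3: derive span(i,h) via R1 from span(i,c), road(c,h)
round 3: derive span(j,b) via R1 from span(j,c), road(c,b)
round 3: derive span(j,h) via R1 from span(j,c), road(c,h)

no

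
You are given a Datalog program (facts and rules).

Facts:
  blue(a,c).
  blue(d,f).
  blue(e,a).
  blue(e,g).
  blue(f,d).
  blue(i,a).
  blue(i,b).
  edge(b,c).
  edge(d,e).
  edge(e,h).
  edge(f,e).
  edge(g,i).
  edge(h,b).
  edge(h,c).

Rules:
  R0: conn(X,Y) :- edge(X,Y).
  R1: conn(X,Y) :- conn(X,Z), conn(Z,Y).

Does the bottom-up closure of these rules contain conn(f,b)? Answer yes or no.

round 1: derive conn(b,c) via R0 from edge(b,c)
round 1: derive conn(d,e) via R0 from edge(d,e)
round 1: derive conn(e,h) via R0 from edge(e,h)
round 1: derive conn(f,e) via R0 from edge(f,e)
round 1: derive conn(g,i) via R0 from edge(g,i)
round 1: derive conn(h,b) via R0 from edge(h,b)
round 1: derive conn(h,c) via R0 from edge(h,c)
round 2: derive conn(d,h) via R1 from conn(d,e), conn(e,h)
round 2: derive conn(e,b) via R1 from conn(e,h), conn(h,b)
round 2: derive conn(e,c) via R1 from conn(e,h), conn(h,c)
round 2: derive conn(f,h) via R1 from conn(f,e), conn(e,h)
round 3: derive conn(d,b) via R1 from conn(d,e), conn(e,b)
round 3: derive conn(d,c) via R1 from conn(d,e), conn(e,c)
round 3: derive conn(f,b) via R1 from conn(f,e), conn(e,b)
round 3: derive conn(f,c) via R1 from conn(f,e), conn(e,c)

yes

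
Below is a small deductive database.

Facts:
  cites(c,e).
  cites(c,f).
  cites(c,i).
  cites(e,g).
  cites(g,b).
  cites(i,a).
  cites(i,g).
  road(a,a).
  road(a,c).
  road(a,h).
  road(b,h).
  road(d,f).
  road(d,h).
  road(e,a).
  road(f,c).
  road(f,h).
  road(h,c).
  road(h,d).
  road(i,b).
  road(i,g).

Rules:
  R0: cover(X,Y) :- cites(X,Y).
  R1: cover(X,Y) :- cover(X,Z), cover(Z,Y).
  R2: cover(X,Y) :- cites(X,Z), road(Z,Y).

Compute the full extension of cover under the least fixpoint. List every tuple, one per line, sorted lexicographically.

round 1: derive cover(c,e) via R0 from cites(c,e)
round 1: derive cover(c,f) via R0 from cites(c,f)
round 1: derive cover(c,i) via R0 from cites(c,i)
round 1: derive cover(e,g) via R0 from cites(e,g)
round 1: derive cover(g,b) via R0 from cites(g,b)
round 1: derive cover(i,a) via R0 from cites(i,a)
round 1: derive cover(i,g) via R0 from cites(i,g)
round 1: derive cover(c,a) via R2 from cites(c,e), road(e,a)
round 1: derive cover(c,b) via R2 from cites(c,i), road(i,b)
round 1: derive cover(c,c) via R2 from cites(c,f), road(f,c)
round 1: derive cover(c,g) via R2 from cites(c,i), road(i,g)
round 1: derive cover(c,h) via R2 from cites(c,f), road(f,h)
round 1: derive cover(g,h) via R2 from cites(g,b), road(b,h)
round 1: derive cover(i,c) via R2 from cites(i,a), road(a,c)
round 1: derive cover(i,h) via R2 from cites(i,a), road(a,h)
round 2: derive cover(e,b) via R1 from cover(e,g), cover(g,b)
round 2: derive cover(e,h) via R1 from cover(e,g), cover(g,h)
round 2: derive cover(i,b) via R1 from cover(i,c), cover(c,b)
round 2: derive cover(i,e) via R1 from cover(i,c), cover(c,e)
round 2: derive cover(i,f) via R1 from cover(i,c), cover(c,f)
round 2: derive cover(i,i) via R1 from cover(i,c), cover(c,i)

cover(c,a)
cover(c,b)
cover(c,c)
cover(c,e)
cover(c,f)
cover(c,g)
cover(c,h)
cover(c,i)
cover(e,b)
cover(e,g)
cover(e,h)
cover(g,b)
cover(g,h)
cover(i,a)
cover(i,b)
cover(i,c)
cover(i,e)
cover(i,f)
cover(i,g)
cover(i,h)
cover(i,i)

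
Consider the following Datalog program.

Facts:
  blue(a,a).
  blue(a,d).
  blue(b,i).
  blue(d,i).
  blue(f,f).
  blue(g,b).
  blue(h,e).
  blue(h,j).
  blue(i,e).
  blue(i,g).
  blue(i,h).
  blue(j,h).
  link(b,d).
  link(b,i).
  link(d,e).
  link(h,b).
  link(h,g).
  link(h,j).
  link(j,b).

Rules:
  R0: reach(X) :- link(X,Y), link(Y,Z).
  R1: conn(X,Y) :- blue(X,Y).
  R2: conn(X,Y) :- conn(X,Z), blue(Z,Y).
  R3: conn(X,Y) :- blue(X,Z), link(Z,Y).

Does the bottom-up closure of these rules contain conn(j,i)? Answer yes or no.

yes

round 1: derive conn(a,a) via R1 from blue(a,a)
round 1: derive conn(a,d) via R1 from blue(a,d)
round 1: derive conn(b,i) via R1 from blue(b,i)
round 1: derive conn(d,i) via R1 from blue(d,i)
round 1: derive conn(f,f) via R1 from blue(f,f)
round 1: derive conn(g,b) via R1 from blue(g,b)
round 1: derive conn(h,e) via R1 from blue(h,e)
round 1: derive conn(h,j) via R1 from blue(h,j)
round 1: derive conn(i,e) via R1 from blue(i,e)
round 1: derive conn(i,g) via R1 from blue(i,g)
round 1: derive conn(i,h) via R1 from blue(i,h)
round 1: derive conn(j,h) via R1 from blue(j,h)
round 1: derive conn(a,e) via R3 from blue(a,d), link(d,e)
round 1: derive conn(g,d) via R3 from blue(g,b), link(b,d)
round 1: derive conn(g,i) via R3 from blue(g,b), link(b,i)
round 1: derive conn(h,b) via R3 from blue(h,j), link(j,b)
round 1: derive conn(i,b) via R3 from blue(i,h), link(h,b)
round 1: derive conn(i,j) via R3 from blue(i,h), link(h,j)
round 1: derive conn(j,b) via R3 from blue(j,h), link(h,b)
round 1: derive conn(j,g) via R3 from blue(j,h), link(h,g)
round 1: derive conn(j,j) via R3 from blue(j,h), link(h,j)
round 2: derive conn(a,i) via R2 from conn(a,d), blue(d,i)
round 2: derive conn(b,e) via R2 from conn(b,i), blue(i,e)
round 2: derive conn(b,g) via R2 from conn(b,i), blue(i,g)
round 2: derive conn(b,h) via R2 from conn(b,i), blue(i,h)
round 2: derive conn(d,e) via R2 from conn(d,i), blue(i,e)
round 2: derive conn(d,g) via R2 from conn(d,i), blue(i,g)
round 2: derive conn(d,h) via R2 from conn(d,i), blue(i,h)
round 2: derive conn(g,e) via R2 from conn(g,i), blue(i,e)
round 2: derive conn(g,g) via R2 from conn(g,i), blue(i,g)
round 2: derive conn(g,h) via R2 from conn(g,i), blue(i,h)
round 2: derive conn(h,h) via R2 from conn(h,j), blue(j,h)
round 2: derive conn(h,i) via R2 from conn(h,b), blue(b,i)
round 2: derive conn(i,i) via R2 from conn(i,b), blue(b,i)
round 2: derive conn(j,e) via R2 from conn(j,h), blue(h,e)
round 2: derive conn(j,i) via R2 from conn(j,b), blue(b,i)
round 3: derive conn(a,g) via R2 from conn(a,i), blue(i,g)
round 3: derive conn(a,h) via R2 from conn(a,i), blue(i,h)
round 3: derive conn(b,b) via R2 from conn(b,g), blue(g,b)
round 3: derive conn(b,j) via R2 from conn(b,h), blue(h,j)
round 3: derive conn(d,b) via R2 from conn(d,g), blue(g,b)
round 3: derive conn(d,j) via R2 from conn(d,h), blue(h,j)
round 3: derive conn(g,j) via R2 from conn(g,h), blue(h,j)
round 3: derive conn(h,g) via R2 from conn(h,i), blue(i,g)
round 4: derive conn(a,b) via R2 from conn(a,g), blue(g,b)
round 4: derive conn(a,j) via R2 from conn(a,h), blue(h,j)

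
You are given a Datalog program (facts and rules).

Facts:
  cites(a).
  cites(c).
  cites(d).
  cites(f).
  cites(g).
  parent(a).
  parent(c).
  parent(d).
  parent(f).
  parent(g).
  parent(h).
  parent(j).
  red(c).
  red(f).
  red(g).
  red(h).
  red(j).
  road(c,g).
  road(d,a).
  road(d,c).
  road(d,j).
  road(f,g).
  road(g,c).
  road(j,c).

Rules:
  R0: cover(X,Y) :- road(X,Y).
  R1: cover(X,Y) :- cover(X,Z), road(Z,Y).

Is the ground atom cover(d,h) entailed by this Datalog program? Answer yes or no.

no

round 1: derive cover(c,g) via R0 from road(c,g)
round 1: derive cover(d,a) via R0 from road(d,a)
round 1: derive cover(d,c) via R0 from road(d,c)
round 1: derive cover(d,j) via R0 from road(d,j)
round 1: derive cover(f,g) via R0 from road(f,g)
round 1: derive cover(g,c) via R0 from road(g,c)
round 1: derive cover(j,c) via R0 from road(j,c)
round 2: derive cover(c,c) via R1 from cover(c,g), road(g,c)
round 2: derive cover(d,g) via R1 from cover(d,c), road(c,g)
round 2: derive cover(f,c) via R1 from cover(f,g), road(g,c)
round 2: derive cover(g,g) via R1 from cover(g,c), road(c,g)
round 2: derive cover(j,g) via R1 from cover(j,c), road(c,g)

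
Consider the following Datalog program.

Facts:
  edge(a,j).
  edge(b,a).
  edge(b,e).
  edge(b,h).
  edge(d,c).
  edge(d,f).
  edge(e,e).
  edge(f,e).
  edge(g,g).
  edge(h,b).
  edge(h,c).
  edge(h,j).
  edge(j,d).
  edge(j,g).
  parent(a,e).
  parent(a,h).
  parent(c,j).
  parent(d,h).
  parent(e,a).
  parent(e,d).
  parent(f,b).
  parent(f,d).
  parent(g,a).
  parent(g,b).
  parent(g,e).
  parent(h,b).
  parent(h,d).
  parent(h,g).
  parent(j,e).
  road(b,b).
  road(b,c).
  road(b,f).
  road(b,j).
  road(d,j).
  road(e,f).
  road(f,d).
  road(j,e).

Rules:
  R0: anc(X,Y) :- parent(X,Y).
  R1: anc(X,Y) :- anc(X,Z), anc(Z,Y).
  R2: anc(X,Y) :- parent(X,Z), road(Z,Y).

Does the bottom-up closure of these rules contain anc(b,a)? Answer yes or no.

round 1: derive anc(a,e) via R0 from parent(a,e)
round 1: derive anc(a,h) via R0 from parent(a,h)
round 1: derive anc(c,j) via R0 from parent(c,j)
round 1: derive anc(d,h) via R0 from parent(d,h)
round 1: derive anc(e,a) via R0 from parent(e,a)
round 1: derive anc(e,d) via R0 from parent(e,d)
round 1: derive anc(f,b) via R0 from parent(f,b)
round 1: derive anc(f,d) via R0 from parent(f,d)
round 1: derive anc(g,a) via R0 from parent(g,a)
round 1: derive anc(g,b) via R0 from parent(g,b)
round 1: derive anc(g,e) via R0 from parent(g,e)
round 1: derive anc(h,b) via R0 from parent(h,b)
round 1: derive anc(h,d) via R0 from parent(h,d)
round 1: derive anc(h,g) via R0 from parent(h,g)
round 1: derive anc(j,e) via R0 from parent(j,e)
round 1: derive anc(a,f) via R2 from parent(a,e), road(e,f)
round 1: derive anc(c,e) via R2 from parent(c,j), road(j,e)
round 1: derive anc(e,j) via R2 from parent(e,d), road(d,j)
round 1: derive anc(f,c) via R2 from parent(f,b), road(b,c)
round 1: derive anc(f,f) via R2 from parent(f,b), road(b,f)
round 1: derive anc(f,j) via R2 from parent(f,b), road(b,j)
round 1: derive anc(g,c) via R2 from parent(g,b), road(b,c)
round 1: derive anc(g,f) via R2 from parent(g,b), road(b,f)
round 1: derive anc(g,j) via R2 from parent(g,b), road(b,j)
round 1: derive anc(h,c) via R2 from parent(h,b), road(b,c)
round 1: derive anc(h,f) via R2 from parent(h,b), road(b,f)
round 1: derive anc(h,j) via R2 from parent(h,b), road(b,j)
round 1: derive anc(j,f) via R2 from parent(j,e), road(e,f)
round 2: derive anc(a,a) via R1 from anc(a,e), anc(e,a)
round 2: derive anc(a,b) via R1 from anc(a,f), anc(f,b)
round 2: derive anc(a,c) via R1 from anc(a,f), anc(f,c)
round 2: derive anc(a,d) via R1 from anc(a,e), anc(e,d)
round 2: derive anc(a,g) via R1 from anc(a,h), anc(h,g)
round 2: derive anc(a,j) via R1 from anc(a,e), anc(e,j)
round 2: derive anc(c,a) via R1 from anc(c,e), anc(e,a)
round 2: derive anc(c,d) via R1 from anc(c,e), anc(e,d)
round 2: derive anc(c,f) via R1 from anc(c,j), anc(j,f)
round 2: derive anc(d,b) via R1 from anc(d,h), anc(h,b)
round 2: derive anc(d,c) via R1 from anc(d,h), anc(h,c)
round 2: derive anc(d,d) via R1 from anc(d,h), anc(h,d)
round 2: derive anc(d,f) via R1 from anc(d,h), anc(h,f)
round 2: derive anc(d,g) via R1 from anc(d,h), anc(h,g)
round 2: derive anc(d,j) via R1 from anc(d,h), anc(h,j)
round 2: derive anc(e,e) via R1 from anc(e,a), anc(a,e)
round 2: derive anc(e,f) via R1 from anc(e,a), anc(a,f)
round 2: derive anc(e,h) via R1 from anc(e,a), anc(a,h)
round 2: derive anc(f,e) via R1 from anc(f,c), anc(c,e)
round 2: derive anc(f,h) via R1 from anc(f,d), anc(d,h)
round 2: derive anc(g,d) via R1 from anc(g,e), anc(e,d)
round 2: derive anc(g,h) via R1 from anc(g,a), anc(a,h)
round 2: derive anc(h,a) via R1 from anc(h,g), anc(g,a)
round 2: derive anc(h,e) via R1 from anc(h,c), anc(c,e)
round 2: derive anc(h,h) via R1 from anc(h,d), anc(d,h)
round 2: derive anc(j,a) via R1 from anc(j,e), anc(e,a)
round 2: derive anc(j,b) via R1 from anc(j,f), anc(f,b)
round 2: derive anc(j,c) via R1 from anc(j,f), anc(f,c)
round 2: derive anc(j,d) via R1 from anc(j,e), anc(e,d)
round 2: derive anc(j,j) via R1 from anc(j,e), anc(e,j)
round 3: derive anc(c,b) via R1 from anc(c,a), anc(a,b)
round 3: derive anc(c,c) via R1 from anc(c,a), anc(a,c)
round 3: derive anc(c,g) via R1 from anc(c,a), anc(a,g)
round 3: derive anc(c,h) via R1 from anc(c,a), anc(a,h)
round 3: derive anc(d,a) via R1 from anc(d,c), anc(c,a)
round 3: derive anc(d,e) via R1 from anc(d,c), anc(c,e)
round 3: derive anc(e,b) via R1 from anc(e,a), anc(a,b)
round 3: derive anc(e,c) via R1 from anc(e,a), anc(a,c)
round 3: derive anc(e,g) via R1 from anc(e,a), anc(a,g)
round 3: derive anc(f,a) via R1 from anc(f,c), anc(c,a)
round 3: derive anc(f,g) via R1 from anc(f,d), anc(d,g)
round 3: derive anc(g,g) via R1 from anc(g,a), anc(a,g)
round 3: derive anc(j,g) via R1 from anc(j,a), anc(a,g)
round 3: derive anc(j,h) via R1 from anc(j,a), anc(a,h)

no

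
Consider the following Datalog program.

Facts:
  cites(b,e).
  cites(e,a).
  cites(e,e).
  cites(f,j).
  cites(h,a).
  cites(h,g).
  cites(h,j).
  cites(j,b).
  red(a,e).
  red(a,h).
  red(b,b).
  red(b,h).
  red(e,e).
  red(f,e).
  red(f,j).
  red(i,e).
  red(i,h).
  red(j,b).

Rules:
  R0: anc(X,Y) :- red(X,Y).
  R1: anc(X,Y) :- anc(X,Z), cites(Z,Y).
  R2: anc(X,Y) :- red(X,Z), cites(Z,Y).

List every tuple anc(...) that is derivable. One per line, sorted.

anc(a,a)
anc(a,b)
anc(a,e)
anc(a,g)
anc(a,h)
anc(a,j)
anc(b,a)
anc(b,b)
anc(b,e)
anc(b,g)
anc(b,h)
anc(b,j)
anc(e,a)
anc(e,e)
anc(f,a)
anc(f,b)
anc(f,e)
anc(f,j)
anc(i,a)
anc(i,b)
anc(i,e)
anc(i,g)
anc(i,h)
anc(i,j)
anc(j,a)
anc(j,b)
anc(j,e)

round 1: derive anc(a,e) via R0 from red(a,e)
round 1: derive anc(a,h) via R0 from red(a,h)
round 1: derive anc(b,b) via R0 from red(b,b)
round 1: derive anc(b,h) via R0 from red(b,h)
round 1: derive anc(e,e) via R0 from red(e,e)
round 1: derive anc(f,e) via R0 from red(f,e)
round 1: derive anc(f,j) via R0 from red(f,j)
round 1: derive anc(i,e) via R0 from red(i,e)
round 1: derive anc(i,h) via R0 from red(i,h)
round 1: derive anc(j,b) via R0 from red(j,b)
round 1: derive anc(a,a) via R2 from red(a,e), cites(e,a)
round 1: derive anc(a,g) via R2 from red(a,h), cites(h,g)
round 1: derive anc(a,j) via R2 from red(a,h), cites(h,j)
round 1: derive anc(b,a) via R2 from red(b,h), cites(h,a)
round 1: derive anc(b,e) via R2 from red(b,b), cites(b,e)
round 1: derive anc(b,g) via R2 from red(b,h), cites(h,g)
round 1: derive anc(b,j) via R2 from red(b,h), cites(h,j)
round 1: derive anc(e,a) via R2 from red(e,e), cites(e,a)
round 1: derive anc(f,a) via R2 from red(f,e), cites(e,a)
round 1: derive anc(f,b) via R2 from red(f,j), cites(j,b)
round 1: derive anc(i,a) via R2 from red(i,e), cites(e,a)
round 1: derive anc(i,g) via R2 from red(i,h), cites(h,g)
round 1: derive anc(i,j) via R2 from red(i,h), cites(h,j)
round 1: derive anc(j,e) via R2 from red(j,b), cites(b,e)
round 2: derive anc(a,b) via R1 from anc(a,j), cites(j,b)
round 2: derive anc(i,b) via R1 from anc(i,j), cites(j,b)
round 2: derive anc(j,a) via R1 from anc(j,e), cites(e,a)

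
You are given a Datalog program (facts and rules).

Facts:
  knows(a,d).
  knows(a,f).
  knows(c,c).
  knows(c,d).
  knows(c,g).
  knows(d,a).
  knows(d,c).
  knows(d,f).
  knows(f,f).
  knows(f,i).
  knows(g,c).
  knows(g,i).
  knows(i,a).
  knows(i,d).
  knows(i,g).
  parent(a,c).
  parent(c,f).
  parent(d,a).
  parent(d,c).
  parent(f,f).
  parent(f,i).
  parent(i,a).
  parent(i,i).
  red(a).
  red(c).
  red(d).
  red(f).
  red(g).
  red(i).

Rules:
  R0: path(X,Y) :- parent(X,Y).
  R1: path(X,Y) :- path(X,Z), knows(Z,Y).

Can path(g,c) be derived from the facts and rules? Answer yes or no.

no

round 1: derive path(a,c) via R0 from parent(a,c)
round 1: derive path(c,f) via R0 from parent(c,f)
round 1: derive path(d,a) via R0 from parent(d,a)
round 1: derive path(d,c) via R0 from parent(d,c)
round 1: derive path(f,f) via R0 from parent(f,f)
round 1: derive path(f,i) via R0 from parent(f,i)
round 1: derive path(i,a) via R0 from parent(i,a)
round 1: derive path(i,i) via R0 from parent(i,i)
round 2: derive path(a,d) via R1 from path(a,c), knows(c,d)
round 2: derive path(a,g) via R1 from path(a,c), knows(c,g)
round 2: derive path(c,i) via R1 from path(c,f), knows(f,i)
round 2: derive path(d,d) via R1 from path(d,a), knows(a,d)
round 2: derive path(d,f) via R1 from path(d,a), knows(a,f)
round 2: derive path(d,g) via R1 from path(d,c), knows(c,g)
round 2: derive path(f,a) via R1 from path(f,i), knows(i,a)
round 2: derive path(f,d) via R1 from path(f,i), knows(i,d)
round 2: derive path(f,g) via R1 from path(f,i), knows(i,g)
round 2: derive path(i,d) via R1 from path(i,a), knows(a,d)
round 2: derive path(i,f) via R1 from path(i,a), knows(a,f)
round 2: derive path(i,g) via R1 from path(i,i), knows(i,g)
round 3: derive path(a,a) via R1 from path(a,d), knows(d,a)
round 3: derive path(a,f) via R1 from path(a,d), knows(d,f)
round 3: derive path(a,i) via R1 from path(a,g), knows(g,i)
round 3: derive path(c,a) via R1 from path(c,i), knows(i,a)
round 3: derive path(c,d) via R1 from path(c,i), knows(i,d)
round 3: derive path(c,g) via R1 from path(c,i), knows(i,g)
round 3: derive path(d,i) via R1 from path(d,f), knows(f,i)
round 3: derive path(f,c) via R1 from path(f,d), knows(d,c)
round 3: derive path(i,c) via R1 from path(i,d), knows(d,c)
round 4: derive path(c,c) via R1 from path(c,d), knows(d,c)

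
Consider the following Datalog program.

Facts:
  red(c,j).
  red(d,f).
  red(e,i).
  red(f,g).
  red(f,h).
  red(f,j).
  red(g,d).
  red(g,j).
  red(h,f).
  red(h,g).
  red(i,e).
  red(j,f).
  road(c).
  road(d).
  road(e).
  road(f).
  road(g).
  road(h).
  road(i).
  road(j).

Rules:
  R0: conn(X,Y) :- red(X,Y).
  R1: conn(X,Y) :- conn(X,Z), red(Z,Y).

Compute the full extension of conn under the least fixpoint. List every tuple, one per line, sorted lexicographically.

round 1: derive conn(c,j) via R0 from red(c,j)
round 1: derive conn(d,f) via R0 from red(d,f)
round 1: derive conn(e,i) via R0 from red(e,i)
round 1: derive conn(f,g) via R0 from red(f,g)
round 1: derive conn(f,h) via R0 from red(f,h)
round 1: derive conn(f,j) via R0 from red(f,j)
round 1: derive conn(g,d) via R0 from red(g,d)
round 1: derive conn(g,j) via R0 from red(g,j)
round 1: derive conn(h,f) via R0 from red(h,f)
round 1: derive conn(h,g) via R0 from red(h,g)
round 1: derive conn(i,e) via R0 from red(i,e)
round 1: derive conn(j,f) via R0 from red(j,f)
round 2: derive conn(c,f) via R1 from conn(c,j), red(j,f)
round 2: derive conn(d,g) via R1 from conn(d,f), red(f,g)
round 2: derive conn(d,h) via R1 from conn(d,f), red(f,h)
round 2: derive conn(d,j) via R1 from conn(d,f), red(f,j)
round 2: derive conn(e,e) via R1 from conn(e,i), red(i,e)
round 2: derive conn(f,d) via R1 from conn(f,g), red(g,d)
round 2: derive conn(f,f) via R1 from conn(f,h), red(h,f)
round 2: derive conn(g,f) via R1 from conn(g,d), red(d,f)
round 2: derive conn(h,d) via R1 from conn(h,g), red(g,d)
round 2: derive conn(h,h) via R1 from conn(h,f), red(f,h)
round 2: derive conn(h,j) via R1 from conn(h,f), red(f,j)
round 2: derive conn(i,i) via R1 from conn(i,e), red(e,i)
round 2: derive conn(j,g) via R1 from conn(j,f), red(f,g)
round 2: derive conn(j,h) via R1 from conn(j,f), red(f,h)
round 2: derive conn(j,j) via R1 from conn(j,f), red(f,j)
round 3: derive conn(c,g) via R1 from conn(c,f), red(f,g)
round 3: derive conn(c,h) via R1 from conn(c,f), red(f,h)
round 3: derive conn(d,d) via R1 from conn(d,g), red(g,d)
round 3: derive conn(g,g) via R1 from conn(g,f), red(f,g)
round 3: derive conn(g,h) via R1 from conn(g,f), red(f,h)
round 3: derive conn(j,d) via R1 from conn(j,g), red(g,d)
round 4: derive conn(c,d) via R1 from conn(c,g), red(g,d)

conn(c,d)
conn(c,f)
conn(c,g)
conn(c,h)
conn(c,j)
conn(d,d)
conn(d,f)
conn(d,g)
conn(d,h)
conn(d,j)
conn(e,e)
conn(e,i)
conn(f,d)
conn(f,f)
conn(f,g)
conn(f,h)
conn(f,j)
conn(g,d)
conn(g,f)
conn(g,g)
conn(g,h)
conn(g,j)
conn(h,d)
conn(h,f)
conn(h,g)
conn(h,h)
conn(h,j)
conn(i,e)
conn(i,i)
conn(j,d)
conn(j,f)
conn(j,g)
conn(j,h)
conn(j,j)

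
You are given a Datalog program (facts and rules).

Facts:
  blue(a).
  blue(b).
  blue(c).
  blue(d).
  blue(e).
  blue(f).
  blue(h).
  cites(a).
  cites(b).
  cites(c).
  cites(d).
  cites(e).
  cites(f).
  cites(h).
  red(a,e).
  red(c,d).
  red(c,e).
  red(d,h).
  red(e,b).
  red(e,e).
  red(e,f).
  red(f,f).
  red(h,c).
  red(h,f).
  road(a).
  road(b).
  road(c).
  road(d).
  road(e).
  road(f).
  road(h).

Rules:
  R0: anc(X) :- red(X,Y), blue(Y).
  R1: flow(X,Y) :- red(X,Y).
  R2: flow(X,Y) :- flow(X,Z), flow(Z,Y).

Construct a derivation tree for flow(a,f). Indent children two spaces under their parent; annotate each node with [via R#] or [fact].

flow(a,f)  [via R2]
  flow(a,e)  [via R1]
    red(a,e)  [fact]
  flow(e,f)  [via R1]
    red(e,f)  [fact]

round 1: derive flow(a,e) via R1 from red(a,e)
round 1: derive flow(c,d) via R1 from red(c,d)
round 1: derive flow(c,e) via R1 from red(c,e)
round 1: derive flow(d,h) via R1 from red(d,h)
round 1: derive flow(e,b) via R1 from red(e,b)
round 1: derive flow(e,e) via R1 from red(e,e)
round 1: derive flow(e,f) via R1 from red(e,f)
round 1: derive flow(f,f) via R1 from red(f,f)
round 1: derive flow(h,c) via R1 from red(h,c)
round 1: derive flow(h,f) via R1 from red(h,f)
round 2: derive flow(a,b) via R2 from flow(a,e), flow(e,b)
round 2: derive flow(a,f) via R2 from flow(a,e), flow(e,f)
round 2: derive flow(c,b) via R2 from flow(c,e), flow(e,b)
round 2: derive flow(c,f) via R2 from flow(c,e), flow(e,f)
round 2: derive flow(c,h) via R2 from flow(c,d), flow(d,h)
round 2: derive flow(d,c) via R2 from flow(d,h), flow(h,c)
round 2: derive flow(d,f) via R2 from flow(d,h), flow(h,f)
round 2: derive flow(h,d) via R2 from flow(h,c), flow(c,d)
round 2: derive flow(h,e) via R2 from flow(h,c), flow(c,e)
round 3: derive flow(c,c) via R2 from flow(c,d), flow(d,c)
round 3: derive flow(d,b) via R2 from flow(d,c), flow(c,b)
round 3: derive flow(d,d) via R2 from flow(d,c), flow(c,d)
round 3: derive flow(d,e) via R2 from flow(d,c), flow(c,e)
round 3: derive flow(h,b) via R2 from flow(h,c), flow(c,b)
round 3: derive flow(h,h) via R2 from flow(h,c), flow(c,h)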